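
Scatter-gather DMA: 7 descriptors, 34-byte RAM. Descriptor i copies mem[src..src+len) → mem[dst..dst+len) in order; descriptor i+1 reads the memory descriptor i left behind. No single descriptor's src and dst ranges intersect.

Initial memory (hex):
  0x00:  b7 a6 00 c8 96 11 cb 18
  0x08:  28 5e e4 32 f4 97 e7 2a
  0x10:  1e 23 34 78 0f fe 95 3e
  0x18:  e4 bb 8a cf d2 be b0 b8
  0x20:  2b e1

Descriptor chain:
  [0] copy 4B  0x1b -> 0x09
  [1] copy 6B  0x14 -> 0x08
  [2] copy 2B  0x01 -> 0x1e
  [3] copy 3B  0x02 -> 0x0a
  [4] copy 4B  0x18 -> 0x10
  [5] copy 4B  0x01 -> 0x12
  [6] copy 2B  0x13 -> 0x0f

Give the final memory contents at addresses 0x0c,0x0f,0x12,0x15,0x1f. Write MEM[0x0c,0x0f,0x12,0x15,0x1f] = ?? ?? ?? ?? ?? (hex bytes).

  after D0: wrote 4B at 0x09 = cfd2beb0
  after D1: wrote 6B at 0x08 = 0ffe953ee4bb
  after D2: wrote 2B at 0x1e = a600
  after D3: wrote 3B at 0x0a = 00c896
  after D4: wrote 4B at 0x10 = e4bb8acf
  after D5: wrote 4B at 0x12 = a600c896
  after D6: wrote 2B at 0x0f = 00c8
query mem[0x0c]=0x96, mem[0x0f]=0x00, mem[0x12]=0xa6, mem[0x15]=0x96, mem[0x1f]=0x00

MEM[0x0c,0x0f,0x12,0x15,0x1f] = 96 00 a6 96 00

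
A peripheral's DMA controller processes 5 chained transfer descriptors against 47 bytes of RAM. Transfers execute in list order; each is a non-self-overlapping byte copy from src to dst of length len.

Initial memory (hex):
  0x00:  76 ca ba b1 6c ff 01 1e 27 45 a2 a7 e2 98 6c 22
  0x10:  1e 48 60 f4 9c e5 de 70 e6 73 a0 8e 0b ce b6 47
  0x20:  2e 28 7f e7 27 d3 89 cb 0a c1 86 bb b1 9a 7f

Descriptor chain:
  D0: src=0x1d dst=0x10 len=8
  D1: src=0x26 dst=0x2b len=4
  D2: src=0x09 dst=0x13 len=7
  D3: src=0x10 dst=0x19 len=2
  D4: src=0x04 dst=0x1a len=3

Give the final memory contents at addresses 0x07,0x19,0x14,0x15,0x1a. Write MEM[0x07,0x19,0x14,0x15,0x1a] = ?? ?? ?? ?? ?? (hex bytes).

#0 dst[0x10+8] := {0xce,0xb6,0x47,0x2e,0x28,0x7f,0xe7,0x27}
#1 dst[0x2b+4] := {0x89,0xcb,0x0a,0xc1}
#2 dst[0x13+7] := {0x45,0xa2,0xa7,0xe2,0x98,0x6c,0x22}
#3 dst[0x19+2] := {0xce,0xb6}
#4 dst[0x1a+3] := {0x6c,0xff,0x01}
query mem[0x07]=0x1e, mem[0x19]=0xce, mem[0x14]=0xa2, mem[0x15]=0xa7, mem[0x1a]=0x6c

MEM[0x07,0x19,0x14,0x15,0x1a] = 1e ce a2 a7 6c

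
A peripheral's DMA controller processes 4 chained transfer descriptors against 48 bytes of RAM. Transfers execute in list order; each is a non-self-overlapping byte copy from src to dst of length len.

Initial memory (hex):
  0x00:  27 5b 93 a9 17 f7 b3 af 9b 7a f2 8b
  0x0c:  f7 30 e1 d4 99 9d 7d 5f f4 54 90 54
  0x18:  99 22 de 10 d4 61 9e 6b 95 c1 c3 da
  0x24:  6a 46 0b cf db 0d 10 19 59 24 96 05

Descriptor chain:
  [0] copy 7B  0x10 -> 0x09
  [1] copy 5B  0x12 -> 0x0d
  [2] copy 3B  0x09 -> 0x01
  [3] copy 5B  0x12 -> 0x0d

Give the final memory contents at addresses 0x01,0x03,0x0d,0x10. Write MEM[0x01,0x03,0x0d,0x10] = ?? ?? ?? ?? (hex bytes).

MEM[0x01,0x03,0x0d,0x10] = 99 7d 7d 54

D0: mem[0x09..0x0f] <- [99 9d 7d 5f f4 54 90]
D1: mem[0x0d..0x11] <- [7d 5f f4 54 90]
D2: mem[0x01..0x03] <- [99 9d 7d]
D3: mem[0x0d..0x11] <- [7d 5f f4 54 90]
query mem[0x01]=0x99, mem[0x03]=0x7d, mem[0x0d]=0x7d, mem[0x10]=0x54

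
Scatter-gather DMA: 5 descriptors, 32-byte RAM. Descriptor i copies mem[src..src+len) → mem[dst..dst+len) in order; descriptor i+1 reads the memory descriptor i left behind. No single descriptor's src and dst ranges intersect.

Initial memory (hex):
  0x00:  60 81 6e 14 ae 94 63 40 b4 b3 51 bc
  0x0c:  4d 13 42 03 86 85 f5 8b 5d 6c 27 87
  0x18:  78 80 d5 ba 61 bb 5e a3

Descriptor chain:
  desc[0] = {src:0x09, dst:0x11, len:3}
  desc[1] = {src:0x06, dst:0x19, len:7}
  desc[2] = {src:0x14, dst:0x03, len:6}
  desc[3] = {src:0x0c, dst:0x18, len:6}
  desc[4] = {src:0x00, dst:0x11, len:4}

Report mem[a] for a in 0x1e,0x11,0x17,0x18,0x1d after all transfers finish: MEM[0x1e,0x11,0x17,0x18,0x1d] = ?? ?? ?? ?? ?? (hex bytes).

MEM[0x1e,0x11,0x17,0x18,0x1d] = bc 60 87 4d b3

D0: mem[0x11..0x13] <- [b3 51 bc]
D1: mem[0x19..0x1f] <- [63 40 b4 b3 51 bc 4d]
D2: mem[0x03..0x08] <- [5d 6c 27 87 78 63]
D3: mem[0x18..0x1d] <- [4d 13 42 03 86 b3]
D4: mem[0x11..0x14] <- [60 81 6e 5d]
query mem[0x1e]=0xbc, mem[0x11]=0x60, mem[0x17]=0x87, mem[0x18]=0x4d, mem[0x1d]=0xb3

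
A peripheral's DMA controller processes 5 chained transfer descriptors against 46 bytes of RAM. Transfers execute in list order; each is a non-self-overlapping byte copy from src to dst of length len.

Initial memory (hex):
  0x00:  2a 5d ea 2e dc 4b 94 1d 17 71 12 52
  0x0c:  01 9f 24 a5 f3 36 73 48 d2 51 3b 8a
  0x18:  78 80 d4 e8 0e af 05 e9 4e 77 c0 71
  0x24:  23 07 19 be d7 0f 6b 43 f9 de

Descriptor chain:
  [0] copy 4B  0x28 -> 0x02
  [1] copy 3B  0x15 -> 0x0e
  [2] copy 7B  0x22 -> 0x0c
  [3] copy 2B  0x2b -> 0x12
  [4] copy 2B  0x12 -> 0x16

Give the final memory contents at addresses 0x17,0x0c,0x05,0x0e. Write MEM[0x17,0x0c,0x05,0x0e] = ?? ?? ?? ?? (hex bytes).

  after D0: wrote 4B at 0x02 = d70f6b43
  after D1: wrote 3B at 0x0e = 513b8a
  after D2: wrote 7B at 0x0c = c071230719bed7
  after D3: wrote 2B at 0x12 = 43f9
  after D4: wrote 2B at 0x16 = 43f9
query mem[0x17]=0xf9, mem[0x0c]=0xc0, mem[0x05]=0x43, mem[0x0e]=0x23

MEM[0x17,0x0c,0x05,0x0e] = f9 c0 43 23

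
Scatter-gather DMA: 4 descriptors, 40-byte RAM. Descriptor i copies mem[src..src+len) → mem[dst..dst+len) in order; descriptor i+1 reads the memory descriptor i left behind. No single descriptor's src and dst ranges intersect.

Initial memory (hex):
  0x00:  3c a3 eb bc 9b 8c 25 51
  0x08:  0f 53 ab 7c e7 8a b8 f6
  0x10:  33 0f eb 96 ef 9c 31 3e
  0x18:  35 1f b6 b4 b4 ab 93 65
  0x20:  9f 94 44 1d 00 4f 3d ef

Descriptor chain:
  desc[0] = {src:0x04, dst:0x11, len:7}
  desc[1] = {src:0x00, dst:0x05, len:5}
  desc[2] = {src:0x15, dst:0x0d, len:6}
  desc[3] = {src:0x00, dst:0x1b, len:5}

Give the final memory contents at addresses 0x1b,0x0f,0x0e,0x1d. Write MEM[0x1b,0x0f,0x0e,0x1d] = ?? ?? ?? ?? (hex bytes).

  after D0: wrote 7B at 0x11 = 9b8c25510f53ab
  after D1: wrote 5B at 0x05 = 3ca3ebbc9b
  after D2: wrote 6B at 0x0d = 0f53ab351fb6
  after D3: wrote 5B at 0x1b = 3ca3ebbc9b
query mem[0x1b]=0x3c, mem[0x0f]=0xab, mem[0x0e]=0x53, mem[0x1d]=0xeb

MEM[0x1b,0x0f,0x0e,0x1d] = 3c ab 53 eb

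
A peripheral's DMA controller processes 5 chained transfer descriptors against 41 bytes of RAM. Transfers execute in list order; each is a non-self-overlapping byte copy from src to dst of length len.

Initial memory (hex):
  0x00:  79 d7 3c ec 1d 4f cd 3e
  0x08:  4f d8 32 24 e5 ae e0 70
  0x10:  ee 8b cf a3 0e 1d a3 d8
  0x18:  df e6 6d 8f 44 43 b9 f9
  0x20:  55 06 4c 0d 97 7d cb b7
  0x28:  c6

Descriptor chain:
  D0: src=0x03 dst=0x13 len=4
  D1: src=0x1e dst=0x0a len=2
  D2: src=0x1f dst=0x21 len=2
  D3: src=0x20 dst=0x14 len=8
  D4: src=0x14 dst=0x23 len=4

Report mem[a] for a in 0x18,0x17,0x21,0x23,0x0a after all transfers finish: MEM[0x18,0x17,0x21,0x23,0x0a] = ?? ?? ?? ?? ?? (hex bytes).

MEM[0x18,0x17,0x21,0x23,0x0a] = 97 0d f9 55 b9

#0 dst[0x13+4] := {0xec,0x1d,0x4f,0xcd}
#1 dst[0x0a+2] := {0xb9,0xf9}
#2 dst[0x21+2] := {0xf9,0x55}
#3 dst[0x14+8] := {0x55,0xf9,0x55,0x0d,0x97,0x7d,0xcb,0xb7}
#4 dst[0x23+4] := {0x55,0xf9,0x55,0x0d}
query mem[0x18]=0x97, mem[0x17]=0x0d, mem[0x21]=0xf9, mem[0x23]=0x55, mem[0x0a]=0xb9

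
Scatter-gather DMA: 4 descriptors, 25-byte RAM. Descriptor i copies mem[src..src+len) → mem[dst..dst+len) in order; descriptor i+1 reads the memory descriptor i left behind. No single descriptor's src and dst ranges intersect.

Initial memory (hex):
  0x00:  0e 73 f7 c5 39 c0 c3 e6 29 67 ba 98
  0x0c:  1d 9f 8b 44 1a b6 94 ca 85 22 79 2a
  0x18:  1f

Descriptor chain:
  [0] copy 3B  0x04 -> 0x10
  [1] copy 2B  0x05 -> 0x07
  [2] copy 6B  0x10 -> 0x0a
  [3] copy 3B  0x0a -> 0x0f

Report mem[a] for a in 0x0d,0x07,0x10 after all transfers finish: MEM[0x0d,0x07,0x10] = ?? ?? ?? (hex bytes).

MEM[0x0d,0x07,0x10] = ca c0 c0

  after D0: wrote 3B at 0x10 = 39c0c3
  after D1: wrote 2B at 0x07 = c0c3
  after D2: wrote 6B at 0x0a = 39c0c3ca8522
  after D3: wrote 3B at 0x0f = 39c0c3
query mem[0x0d]=0xca, mem[0x07]=0xc0, mem[0x10]=0xc0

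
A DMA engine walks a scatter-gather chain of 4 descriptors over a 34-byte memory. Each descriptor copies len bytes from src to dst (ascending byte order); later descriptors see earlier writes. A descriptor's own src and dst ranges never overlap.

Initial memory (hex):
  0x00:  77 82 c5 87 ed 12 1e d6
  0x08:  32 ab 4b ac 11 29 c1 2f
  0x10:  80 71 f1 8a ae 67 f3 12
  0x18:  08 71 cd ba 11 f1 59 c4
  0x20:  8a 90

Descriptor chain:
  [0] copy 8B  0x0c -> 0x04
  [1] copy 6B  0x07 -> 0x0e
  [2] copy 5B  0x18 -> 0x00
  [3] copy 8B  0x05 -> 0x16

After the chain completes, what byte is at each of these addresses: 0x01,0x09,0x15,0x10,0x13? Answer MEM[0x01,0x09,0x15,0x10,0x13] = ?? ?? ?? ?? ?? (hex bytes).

MEM[0x01,0x09,0x15,0x10,0x13] = 71 71 67 71 11

[0] 0x0c->0x04 len=8 : 11 29 c1 2f 80 71 f1 8a
[1] 0x07->0x0e len=6 : 2f 80 71 f1 8a 11
[2] 0x18->0x00 len=5 : 08 71 cd ba 11
[3] 0x05->0x16 len=8 : 29 c1 2f 80 71 f1 8a 11
query mem[0x01]=0x71, mem[0x09]=0x71, mem[0x15]=0x67, mem[0x10]=0x71, mem[0x13]=0x11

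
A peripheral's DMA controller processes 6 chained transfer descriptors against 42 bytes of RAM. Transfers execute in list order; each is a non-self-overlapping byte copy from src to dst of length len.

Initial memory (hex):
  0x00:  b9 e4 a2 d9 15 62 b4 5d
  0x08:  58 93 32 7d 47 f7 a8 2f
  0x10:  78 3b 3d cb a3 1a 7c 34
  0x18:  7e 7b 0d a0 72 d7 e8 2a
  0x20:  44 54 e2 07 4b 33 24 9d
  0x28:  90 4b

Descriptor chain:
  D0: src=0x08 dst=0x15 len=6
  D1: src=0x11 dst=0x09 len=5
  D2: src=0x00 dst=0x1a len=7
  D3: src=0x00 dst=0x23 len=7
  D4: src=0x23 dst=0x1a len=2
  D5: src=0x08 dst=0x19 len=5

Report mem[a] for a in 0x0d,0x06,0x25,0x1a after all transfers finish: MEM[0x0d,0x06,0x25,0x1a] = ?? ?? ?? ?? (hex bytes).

MEM[0x0d,0x06,0x25,0x1a] = 58 b4 a2 3b

#0 dst[0x15+6] := {0x58,0x93,0x32,0x7d,0x47,0xf7}
#1 dst[0x09+5] := {0x3b,0x3d,0xcb,0xa3,0x58}
#2 dst[0x1a+7] := {0xb9,0xe4,0xa2,0xd9,0x15,0x62,0xb4}
#3 dst[0x23+7] := {0xb9,0xe4,0xa2,0xd9,0x15,0x62,0xb4}
#4 dst[0x1a+2] := {0xb9,0xe4}
#5 dst[0x19+5] := {0x58,0x3b,0x3d,0xcb,0xa3}
query mem[0x0d]=0x58, mem[0x06]=0xb4, mem[0x25]=0xa2, mem[0x1a]=0x3b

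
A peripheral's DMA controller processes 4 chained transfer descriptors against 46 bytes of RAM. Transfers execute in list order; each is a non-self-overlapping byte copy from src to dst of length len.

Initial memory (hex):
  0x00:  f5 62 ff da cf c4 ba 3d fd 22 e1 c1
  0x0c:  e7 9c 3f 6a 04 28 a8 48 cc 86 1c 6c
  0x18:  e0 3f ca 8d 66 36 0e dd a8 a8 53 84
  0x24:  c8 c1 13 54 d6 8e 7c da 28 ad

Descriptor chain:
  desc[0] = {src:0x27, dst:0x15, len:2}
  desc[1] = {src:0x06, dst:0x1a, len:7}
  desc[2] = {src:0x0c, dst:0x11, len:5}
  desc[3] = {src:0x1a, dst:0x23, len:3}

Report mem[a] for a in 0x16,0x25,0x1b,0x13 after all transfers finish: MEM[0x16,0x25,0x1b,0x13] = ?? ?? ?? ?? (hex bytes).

MEM[0x16,0x25,0x1b,0x13] = d6 fd 3d 3f

#0 dst[0x15+2] := {0x54,0xd6}
#1 dst[0x1a+7] := {0xba,0x3d,0xfd,0x22,0xe1,0xc1,0xe7}
#2 dst[0x11+5] := {0xe7,0x9c,0x3f,0x6a,0x04}
#3 dst[0x23+3] := {0xba,0x3d,0xfd}
query mem[0x16]=0xd6, mem[0x25]=0xfd, mem[0x1b]=0x3d, mem[0x13]=0x3f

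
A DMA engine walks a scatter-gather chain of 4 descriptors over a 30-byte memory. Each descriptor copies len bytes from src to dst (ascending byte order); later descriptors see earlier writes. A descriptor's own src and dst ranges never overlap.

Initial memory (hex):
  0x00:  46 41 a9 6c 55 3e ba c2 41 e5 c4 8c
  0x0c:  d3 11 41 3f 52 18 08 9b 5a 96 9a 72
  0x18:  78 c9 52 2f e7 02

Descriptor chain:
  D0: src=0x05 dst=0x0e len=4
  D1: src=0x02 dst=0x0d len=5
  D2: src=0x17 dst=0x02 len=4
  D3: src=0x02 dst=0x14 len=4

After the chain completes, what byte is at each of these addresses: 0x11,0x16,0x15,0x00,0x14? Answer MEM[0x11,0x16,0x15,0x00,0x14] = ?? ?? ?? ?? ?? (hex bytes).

MEM[0x11,0x16,0x15,0x00,0x14] = ba c9 78 46 72

[0] 0x05->0x0e len=4 : 3e ba c2 41
[1] 0x02->0x0d len=5 : a9 6c 55 3e ba
[2] 0x17->0x02 len=4 : 72 78 c9 52
[3] 0x02->0x14 len=4 : 72 78 c9 52
query mem[0x11]=0xba, mem[0x16]=0xc9, mem[0x15]=0x78, mem[0x00]=0x46, mem[0x14]=0x72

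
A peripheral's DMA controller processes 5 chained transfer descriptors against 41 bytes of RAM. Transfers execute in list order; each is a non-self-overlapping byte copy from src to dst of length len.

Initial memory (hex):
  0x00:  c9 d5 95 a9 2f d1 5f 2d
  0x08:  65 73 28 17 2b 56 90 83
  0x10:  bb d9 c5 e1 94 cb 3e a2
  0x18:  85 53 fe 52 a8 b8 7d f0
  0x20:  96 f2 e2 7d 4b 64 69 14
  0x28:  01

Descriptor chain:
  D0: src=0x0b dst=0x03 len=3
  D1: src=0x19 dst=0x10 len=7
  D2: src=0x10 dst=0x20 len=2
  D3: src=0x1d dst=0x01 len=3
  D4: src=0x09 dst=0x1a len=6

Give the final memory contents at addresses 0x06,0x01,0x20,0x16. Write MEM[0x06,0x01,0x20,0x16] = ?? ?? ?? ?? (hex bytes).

[0] 0x0b->0x03 len=3 : 17 2b 56
[1] 0x19->0x10 len=7 : 53 fe 52 a8 b8 7d f0
[2] 0x10->0x20 len=2 : 53 fe
[3] 0x1d->0x01 len=3 : b8 7d f0
[4] 0x09->0x1a len=6 : 73 28 17 2b 56 90
query mem[0x06]=0x5f, mem[0x01]=0xb8, mem[0x20]=0x53, mem[0x16]=0xf0

MEM[0x06,0x01,0x20,0x16] = 5f b8 53 f0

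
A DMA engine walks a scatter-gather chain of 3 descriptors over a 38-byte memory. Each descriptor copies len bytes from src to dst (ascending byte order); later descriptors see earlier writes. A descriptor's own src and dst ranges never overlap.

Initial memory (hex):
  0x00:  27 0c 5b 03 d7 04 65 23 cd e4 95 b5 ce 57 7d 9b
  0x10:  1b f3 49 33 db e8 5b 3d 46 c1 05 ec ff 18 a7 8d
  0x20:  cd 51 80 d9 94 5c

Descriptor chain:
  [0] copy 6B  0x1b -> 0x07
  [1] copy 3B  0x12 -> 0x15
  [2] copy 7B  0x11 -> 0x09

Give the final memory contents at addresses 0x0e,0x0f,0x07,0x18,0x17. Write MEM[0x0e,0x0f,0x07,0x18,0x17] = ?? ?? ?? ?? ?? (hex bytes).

#0 dst[0x07+6] := {0xec,0xff,0x18,0xa7,0x8d,0xcd}
#1 dst[0x15+3] := {0x49,0x33,0xdb}
#2 dst[0x09+7] := {0xf3,0x49,0x33,0xdb,0x49,0x33,0xdb}
query mem[0x0e]=0x33, mem[0x0f]=0xdb, mem[0x07]=0xec, mem[0x18]=0x46, mem[0x17]=0xdb

MEM[0x0e,0x0f,0x07,0x18,0x17] = 33 db ec 46 db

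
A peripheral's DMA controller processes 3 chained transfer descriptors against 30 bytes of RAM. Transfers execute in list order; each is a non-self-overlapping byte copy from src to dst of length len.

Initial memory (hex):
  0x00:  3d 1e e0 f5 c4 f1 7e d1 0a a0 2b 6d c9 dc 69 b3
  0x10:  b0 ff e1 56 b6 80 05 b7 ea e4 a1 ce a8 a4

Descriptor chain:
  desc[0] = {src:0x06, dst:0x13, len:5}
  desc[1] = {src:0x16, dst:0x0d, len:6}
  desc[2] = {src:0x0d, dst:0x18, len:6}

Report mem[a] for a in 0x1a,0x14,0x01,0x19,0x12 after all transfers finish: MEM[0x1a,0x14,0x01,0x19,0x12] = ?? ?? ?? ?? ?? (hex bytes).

MEM[0x1a,0x14,0x01,0x19,0x12] = ea d1 1e 2b ce

D0: mem[0x13..0x17] <- [7e d1 0a a0 2b]
D1: mem[0x0d..0x12] <- [a0 2b ea e4 a1 ce]
D2: mem[0x18..0x1d] <- [a0 2b ea e4 a1 ce]
query mem[0x1a]=0xea, mem[0x14]=0xd1, mem[0x01]=0x1e, mem[0x19]=0x2b, mem[0x12]=0xce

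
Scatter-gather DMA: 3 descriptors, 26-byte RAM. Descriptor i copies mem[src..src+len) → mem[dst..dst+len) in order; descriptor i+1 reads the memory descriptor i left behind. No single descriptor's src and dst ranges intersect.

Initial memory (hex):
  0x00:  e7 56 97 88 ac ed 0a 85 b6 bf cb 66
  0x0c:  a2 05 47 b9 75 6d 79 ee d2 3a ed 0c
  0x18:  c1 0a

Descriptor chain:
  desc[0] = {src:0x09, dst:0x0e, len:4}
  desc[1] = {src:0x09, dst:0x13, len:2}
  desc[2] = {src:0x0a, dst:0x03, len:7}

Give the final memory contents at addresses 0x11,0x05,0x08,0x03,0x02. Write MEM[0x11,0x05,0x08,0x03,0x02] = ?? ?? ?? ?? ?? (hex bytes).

  after D0: wrote 4B at 0x0e = bfcb66a2
  after D1: wrote 2B at 0x13 = bfcb
  after D2: wrote 7B at 0x03 = cb66a205bfcb66
query mem[0x11]=0xa2, mem[0x05]=0xa2, mem[0x08]=0xcb, mem[0x03]=0xcb, mem[0x02]=0x97

MEM[0x11,0x05,0x08,0x03,0x02] = a2 a2 cb cb 97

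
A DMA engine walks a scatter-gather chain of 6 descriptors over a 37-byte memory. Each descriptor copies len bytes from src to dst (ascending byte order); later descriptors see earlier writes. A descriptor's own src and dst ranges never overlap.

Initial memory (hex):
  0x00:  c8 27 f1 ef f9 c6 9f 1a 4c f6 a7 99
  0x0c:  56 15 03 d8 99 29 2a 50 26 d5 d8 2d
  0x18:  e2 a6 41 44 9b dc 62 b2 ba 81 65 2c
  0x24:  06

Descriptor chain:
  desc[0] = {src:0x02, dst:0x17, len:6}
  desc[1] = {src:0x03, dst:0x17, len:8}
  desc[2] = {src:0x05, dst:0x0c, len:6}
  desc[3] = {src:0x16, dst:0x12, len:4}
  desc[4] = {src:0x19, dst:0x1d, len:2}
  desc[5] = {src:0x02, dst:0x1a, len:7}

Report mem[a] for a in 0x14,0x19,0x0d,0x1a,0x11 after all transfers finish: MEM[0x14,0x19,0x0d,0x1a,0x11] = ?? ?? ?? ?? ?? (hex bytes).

MEM[0x14,0x19,0x0d,0x1a,0x11] = f9 c6 9f f1 a7

[0] 0x02->0x17 len=6 : f1 ef f9 c6 9f 1a
[1] 0x03->0x17 len=8 : ef f9 c6 9f 1a 4c f6 a7
[2] 0x05->0x0c len=6 : c6 9f 1a 4c f6 a7
[3] 0x16->0x12 len=4 : d8 ef f9 c6
[4] 0x19->0x1d len=2 : c6 9f
[5] 0x02->0x1a len=7 : f1 ef f9 c6 9f 1a 4c
query mem[0x14]=0xf9, mem[0x19]=0xc6, mem[0x0d]=0x9f, mem[0x1a]=0xf1, mem[0x11]=0xa7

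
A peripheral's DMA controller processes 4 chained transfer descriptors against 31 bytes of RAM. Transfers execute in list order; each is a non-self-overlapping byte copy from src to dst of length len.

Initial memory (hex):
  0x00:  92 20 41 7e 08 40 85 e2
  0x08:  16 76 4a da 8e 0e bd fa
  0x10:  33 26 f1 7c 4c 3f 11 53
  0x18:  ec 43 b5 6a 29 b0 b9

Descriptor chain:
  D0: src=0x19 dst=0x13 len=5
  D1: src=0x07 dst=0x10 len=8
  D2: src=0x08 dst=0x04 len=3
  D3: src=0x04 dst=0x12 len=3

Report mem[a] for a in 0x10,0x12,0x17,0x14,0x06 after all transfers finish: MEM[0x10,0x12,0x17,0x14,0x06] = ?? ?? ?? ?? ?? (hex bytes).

[0] 0x19->0x13 len=5 : 43 b5 6a 29 b0
[1] 0x07->0x10 len=8 : e2 16 76 4a da 8e 0e bd
[2] 0x08->0x04 len=3 : 16 76 4a
[3] 0x04->0x12 len=3 : 16 76 4a
query mem[0x10]=0xe2, mem[0x12]=0x16, mem[0x17]=0xbd, mem[0x14]=0x4a, mem[0x06]=0x4a

MEM[0x10,0x12,0x17,0x14,0x06] = e2 16 bd 4a 4a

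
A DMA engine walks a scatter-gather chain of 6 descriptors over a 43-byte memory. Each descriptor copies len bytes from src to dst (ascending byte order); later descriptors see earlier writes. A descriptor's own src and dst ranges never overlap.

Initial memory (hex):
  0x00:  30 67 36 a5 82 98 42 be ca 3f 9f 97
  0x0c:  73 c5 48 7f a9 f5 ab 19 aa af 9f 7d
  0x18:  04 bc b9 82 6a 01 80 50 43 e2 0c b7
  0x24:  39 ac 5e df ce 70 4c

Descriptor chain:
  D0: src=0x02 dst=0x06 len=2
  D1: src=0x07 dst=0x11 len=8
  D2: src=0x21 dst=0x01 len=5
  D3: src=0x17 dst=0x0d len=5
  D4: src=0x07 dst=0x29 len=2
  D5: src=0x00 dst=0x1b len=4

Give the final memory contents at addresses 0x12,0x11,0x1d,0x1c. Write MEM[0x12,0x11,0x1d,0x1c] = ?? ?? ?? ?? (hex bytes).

#0 dst[0x06+2] := {0x36,0xa5}
#1 dst[0x11+8] := {0xa5,0xca,0x3f,0x9f,0x97,0x73,0xc5,0x48}
#2 dst[0x01+5] := {0xe2,0x0c,0xb7,0x39,0xac}
#3 dst[0x0d+5] := {0xc5,0x48,0xbc,0xb9,0x82}
#4 dst[0x29+2] := {0xa5,0xca}
#5 dst[0x1b+4] := {0x30,0xe2,0x0c,0xb7}
query mem[0x12]=0xca, mem[0x11]=0x82, mem[0x1d]=0x0c, mem[0x1c]=0xe2

MEM[0x12,0x11,0x1d,0x1c] = ca 82 0c e2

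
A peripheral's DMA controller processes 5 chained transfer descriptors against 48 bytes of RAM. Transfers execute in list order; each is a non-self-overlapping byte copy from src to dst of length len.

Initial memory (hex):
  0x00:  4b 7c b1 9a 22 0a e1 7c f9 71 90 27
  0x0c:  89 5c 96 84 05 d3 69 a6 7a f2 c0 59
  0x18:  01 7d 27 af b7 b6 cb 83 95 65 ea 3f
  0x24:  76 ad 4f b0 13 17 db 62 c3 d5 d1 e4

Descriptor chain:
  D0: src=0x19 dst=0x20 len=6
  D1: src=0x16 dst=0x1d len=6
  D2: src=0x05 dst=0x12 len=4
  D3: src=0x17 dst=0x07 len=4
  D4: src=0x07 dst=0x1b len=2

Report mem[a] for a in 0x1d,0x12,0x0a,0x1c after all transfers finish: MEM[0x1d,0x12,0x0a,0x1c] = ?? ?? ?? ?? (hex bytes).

[0] 0x19->0x20 len=6 : 7d 27 af b7 b6 cb
[1] 0x16->0x1d len=6 : c0 59 01 7d 27 af
[2] 0x05->0x12 len=4 : 0a e1 7c f9
[3] 0x17->0x07 len=4 : 59 01 7d 27
[4] 0x07->0x1b len=2 : 59 01
query mem[0x1d]=0xc0, mem[0x12]=0x0a, mem[0x0a]=0x27, mem[0x1c]=0x01

MEM[0x1d,0x12,0x0a,0x1c] = c0 0a 27 01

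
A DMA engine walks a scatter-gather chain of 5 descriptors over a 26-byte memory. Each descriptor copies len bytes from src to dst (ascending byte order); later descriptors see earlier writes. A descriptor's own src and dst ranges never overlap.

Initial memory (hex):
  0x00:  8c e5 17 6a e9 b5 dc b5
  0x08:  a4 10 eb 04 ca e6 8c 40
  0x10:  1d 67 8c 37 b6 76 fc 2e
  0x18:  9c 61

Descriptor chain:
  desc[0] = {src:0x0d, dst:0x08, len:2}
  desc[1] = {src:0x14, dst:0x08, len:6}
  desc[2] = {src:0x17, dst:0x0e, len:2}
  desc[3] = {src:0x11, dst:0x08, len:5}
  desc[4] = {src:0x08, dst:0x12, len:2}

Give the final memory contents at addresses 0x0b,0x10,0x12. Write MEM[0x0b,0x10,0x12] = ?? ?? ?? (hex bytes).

[0] 0x0d->0x08 len=2 : e6 8c
[1] 0x14->0x08 len=6 : b6 76 fc 2e 9c 61
[2] 0x17->0x0e len=2 : 2e 9c
[3] 0x11->0x08 len=5 : 67 8c 37 b6 76
[4] 0x08->0x12 len=2 : 67 8c
query mem[0x0b]=0xb6, mem[0x10]=0x1d, mem[0x12]=0x67

MEM[0x0b,0x10,0x12] = b6 1d 67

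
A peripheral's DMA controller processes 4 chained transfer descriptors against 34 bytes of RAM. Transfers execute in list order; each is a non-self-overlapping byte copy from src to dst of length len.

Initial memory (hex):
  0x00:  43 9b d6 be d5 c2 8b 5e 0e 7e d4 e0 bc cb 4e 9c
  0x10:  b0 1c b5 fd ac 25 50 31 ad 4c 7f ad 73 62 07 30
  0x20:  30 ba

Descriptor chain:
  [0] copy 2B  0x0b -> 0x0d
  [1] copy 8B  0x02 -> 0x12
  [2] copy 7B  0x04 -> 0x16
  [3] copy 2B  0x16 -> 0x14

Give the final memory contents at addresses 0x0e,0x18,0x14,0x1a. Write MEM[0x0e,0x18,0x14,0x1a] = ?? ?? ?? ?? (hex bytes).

MEM[0x0e,0x18,0x14,0x1a] = bc 8b d5 0e

D0: mem[0x0d..0x0e] <- [e0 bc]
D1: mem[0x12..0x19] <- [d6 be d5 c2 8b 5e 0e 7e]
D2: mem[0x16..0x1c] <- [d5 c2 8b 5e 0e 7e d4]
D3: mem[0x14..0x15] <- [d5 c2]
query mem[0x0e]=0xbc, mem[0x18]=0x8b, mem[0x14]=0xd5, mem[0x1a]=0x0e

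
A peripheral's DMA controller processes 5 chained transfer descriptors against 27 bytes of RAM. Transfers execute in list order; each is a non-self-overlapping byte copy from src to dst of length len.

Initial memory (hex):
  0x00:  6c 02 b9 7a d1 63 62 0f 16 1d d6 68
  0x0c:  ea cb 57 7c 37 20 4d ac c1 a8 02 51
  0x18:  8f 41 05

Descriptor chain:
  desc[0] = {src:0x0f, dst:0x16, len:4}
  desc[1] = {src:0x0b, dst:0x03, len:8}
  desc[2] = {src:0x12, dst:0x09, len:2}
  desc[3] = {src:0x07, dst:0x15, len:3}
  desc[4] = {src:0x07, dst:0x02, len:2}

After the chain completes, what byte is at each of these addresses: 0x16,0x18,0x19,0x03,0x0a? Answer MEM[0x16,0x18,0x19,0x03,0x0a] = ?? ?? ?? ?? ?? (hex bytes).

MEM[0x16,0x18,0x19,0x03,0x0a] = 37 20 4d 37 ac

  after D0: wrote 4B at 0x16 = 7c37204d
  after D1: wrote 8B at 0x03 = 68eacb577c37204d
  after D2: wrote 2B at 0x09 = 4dac
  after D3: wrote 3B at 0x15 = 7c374d
  after D4: wrote 2B at 0x02 = 7c37
query mem[0x16]=0x37, mem[0x18]=0x20, mem[0x19]=0x4d, mem[0x03]=0x37, mem[0x0a]=0xac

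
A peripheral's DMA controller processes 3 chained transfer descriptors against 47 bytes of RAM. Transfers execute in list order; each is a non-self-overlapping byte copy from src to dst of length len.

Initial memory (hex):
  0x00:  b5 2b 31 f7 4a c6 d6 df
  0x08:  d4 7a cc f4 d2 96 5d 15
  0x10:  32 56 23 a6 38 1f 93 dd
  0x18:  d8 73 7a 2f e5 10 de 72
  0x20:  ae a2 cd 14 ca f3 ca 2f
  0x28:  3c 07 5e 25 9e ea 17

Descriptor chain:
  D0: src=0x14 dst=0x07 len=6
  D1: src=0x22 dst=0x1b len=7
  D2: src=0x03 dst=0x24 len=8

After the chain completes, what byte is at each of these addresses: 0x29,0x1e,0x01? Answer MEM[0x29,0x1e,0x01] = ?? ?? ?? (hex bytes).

[0] 0x14->0x07 len=6 : 38 1f 93 dd d8 73
[1] 0x22->0x1b len=7 : cd 14 ca f3 ca 2f 3c
[2] 0x03->0x24 len=8 : f7 4a c6 d6 38 1f 93 dd
query mem[0x29]=0x1f, mem[0x1e]=0xf3, mem[0x01]=0x2b

MEM[0x29,0x1e,0x01] = 1f f3 2b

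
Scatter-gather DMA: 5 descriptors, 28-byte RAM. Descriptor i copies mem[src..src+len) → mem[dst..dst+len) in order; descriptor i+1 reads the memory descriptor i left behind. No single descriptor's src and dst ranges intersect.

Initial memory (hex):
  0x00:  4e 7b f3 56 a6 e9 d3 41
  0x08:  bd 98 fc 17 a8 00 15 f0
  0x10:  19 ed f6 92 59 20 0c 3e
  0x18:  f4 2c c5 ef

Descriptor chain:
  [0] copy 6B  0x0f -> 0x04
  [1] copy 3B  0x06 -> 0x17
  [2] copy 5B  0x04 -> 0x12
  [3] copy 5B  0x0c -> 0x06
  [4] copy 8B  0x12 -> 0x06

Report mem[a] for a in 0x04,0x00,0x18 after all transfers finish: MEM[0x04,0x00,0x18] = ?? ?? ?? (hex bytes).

MEM[0x04,0x00,0x18] = f0 4e f6

#0 dst[0x04+6] := {0xf0,0x19,0xed,0xf6,0x92,0x59}
#1 dst[0x17+3] := {0xed,0xf6,0x92}
#2 dst[0x12+5] := {0xf0,0x19,0xed,0xf6,0x92}
#3 dst[0x06+5] := {0xa8,0x00,0x15,0xf0,0x19}
#4 dst[0x06+8] := {0xf0,0x19,0xed,0xf6,0x92,0xed,0xf6,0x92}
query mem[0x04]=0xf0, mem[0x00]=0x4e, mem[0x18]=0xf6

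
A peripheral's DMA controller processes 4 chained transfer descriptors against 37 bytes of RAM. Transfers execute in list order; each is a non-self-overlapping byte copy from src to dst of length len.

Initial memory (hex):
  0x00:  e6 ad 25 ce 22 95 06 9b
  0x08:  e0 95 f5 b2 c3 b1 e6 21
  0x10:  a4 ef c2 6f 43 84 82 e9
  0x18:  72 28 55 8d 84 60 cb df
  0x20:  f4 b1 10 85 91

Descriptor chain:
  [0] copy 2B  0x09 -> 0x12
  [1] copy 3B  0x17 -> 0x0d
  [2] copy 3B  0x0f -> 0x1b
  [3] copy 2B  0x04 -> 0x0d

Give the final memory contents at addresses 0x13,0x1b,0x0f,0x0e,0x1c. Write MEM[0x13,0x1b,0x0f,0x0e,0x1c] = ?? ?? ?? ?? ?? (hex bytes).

[0] 0x09->0x12 len=2 : 95 f5
[1] 0x17->0x0d len=3 : e9 72 28
[2] 0x0f->0x1b len=3 : 28 a4 ef
[3] 0x04->0x0d len=2 : 22 95
query mem[0x13]=0xf5, mem[0x1b]=0x28, mem[0x0f]=0x28, mem[0x0e]=0x95, mem[0x1c]=0xa4

MEM[0x13,0x1b,0x0f,0x0e,0x1c] = f5 28 28 95 a4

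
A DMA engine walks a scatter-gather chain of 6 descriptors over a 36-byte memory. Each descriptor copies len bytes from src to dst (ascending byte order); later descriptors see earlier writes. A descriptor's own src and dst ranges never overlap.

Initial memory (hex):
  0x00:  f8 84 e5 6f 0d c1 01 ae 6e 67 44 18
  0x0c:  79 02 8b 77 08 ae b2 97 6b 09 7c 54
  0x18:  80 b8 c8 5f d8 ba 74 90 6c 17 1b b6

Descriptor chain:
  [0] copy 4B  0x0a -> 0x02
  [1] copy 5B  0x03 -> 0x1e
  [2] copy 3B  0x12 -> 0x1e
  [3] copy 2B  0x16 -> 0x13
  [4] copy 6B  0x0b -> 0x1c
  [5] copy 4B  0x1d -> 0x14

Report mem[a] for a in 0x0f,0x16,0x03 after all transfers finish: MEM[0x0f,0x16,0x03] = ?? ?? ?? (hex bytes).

D0: mem[0x02..0x05] <- [44 18 79 02]
D1: mem[0x1e..0x22] <- [18 79 02 01 ae]
D2: mem[0x1e..0x20] <- [b2 97 6b]
D3: mem[0x13..0x14] <- [7c 54]
D4: mem[0x1c..0x21] <- [18 79 02 8b 77 08]
D5: mem[0x14..0x17] <- [79 02 8b 77]
query mem[0x0f]=0x77, mem[0x16]=0x8b, mem[0x03]=0x18

MEM[0x0f,0x16,0x03] = 77 8b 18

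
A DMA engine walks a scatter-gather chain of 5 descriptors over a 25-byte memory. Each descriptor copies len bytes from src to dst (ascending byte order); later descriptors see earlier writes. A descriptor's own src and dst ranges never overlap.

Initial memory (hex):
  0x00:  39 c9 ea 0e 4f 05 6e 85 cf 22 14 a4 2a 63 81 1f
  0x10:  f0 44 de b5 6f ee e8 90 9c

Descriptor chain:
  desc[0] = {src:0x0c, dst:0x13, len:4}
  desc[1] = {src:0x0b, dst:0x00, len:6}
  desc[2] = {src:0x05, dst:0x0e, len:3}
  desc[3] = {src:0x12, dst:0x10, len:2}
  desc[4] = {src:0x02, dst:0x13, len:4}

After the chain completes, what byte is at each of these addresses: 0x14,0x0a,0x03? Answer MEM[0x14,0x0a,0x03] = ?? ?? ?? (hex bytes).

MEM[0x14,0x0a,0x03] = 81 14 81

#0 dst[0x13+4] := {0x2a,0x63,0x81,0x1f}
#1 dst[0x00+6] := {0xa4,0x2a,0x63,0x81,0x1f,0xf0}
#2 dst[0x0e+3] := {0xf0,0x6e,0x85}
#3 dst[0x10+2] := {0xde,0x2a}
#4 dst[0x13+4] := {0x63,0x81,0x1f,0xf0}
query mem[0x14]=0x81, mem[0x0a]=0x14, mem[0x03]=0x81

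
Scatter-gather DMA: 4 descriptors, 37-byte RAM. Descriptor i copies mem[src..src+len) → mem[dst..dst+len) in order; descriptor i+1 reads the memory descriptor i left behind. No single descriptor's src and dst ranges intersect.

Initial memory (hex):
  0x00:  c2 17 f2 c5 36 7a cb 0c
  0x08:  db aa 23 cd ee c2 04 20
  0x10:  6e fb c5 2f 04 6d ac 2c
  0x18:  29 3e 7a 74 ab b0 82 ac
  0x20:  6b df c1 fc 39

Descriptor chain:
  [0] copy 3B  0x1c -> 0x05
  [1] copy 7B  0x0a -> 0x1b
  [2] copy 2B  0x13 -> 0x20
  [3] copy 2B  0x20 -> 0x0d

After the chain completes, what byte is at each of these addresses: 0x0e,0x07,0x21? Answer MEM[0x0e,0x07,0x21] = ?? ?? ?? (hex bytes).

  after D0: wrote 3B at 0x05 = abb082
  after D1: wrote 7B at 0x1b = 23cdeec204206e
  after D2: wrote 2B at 0x20 = 2f04
  after D3: wrote 2B at 0x0d = 2f04
query mem[0x0e]=0x04, mem[0x07]=0x82, mem[0x21]=0x04

MEM[0x0e,0x07,0x21] = 04 82 04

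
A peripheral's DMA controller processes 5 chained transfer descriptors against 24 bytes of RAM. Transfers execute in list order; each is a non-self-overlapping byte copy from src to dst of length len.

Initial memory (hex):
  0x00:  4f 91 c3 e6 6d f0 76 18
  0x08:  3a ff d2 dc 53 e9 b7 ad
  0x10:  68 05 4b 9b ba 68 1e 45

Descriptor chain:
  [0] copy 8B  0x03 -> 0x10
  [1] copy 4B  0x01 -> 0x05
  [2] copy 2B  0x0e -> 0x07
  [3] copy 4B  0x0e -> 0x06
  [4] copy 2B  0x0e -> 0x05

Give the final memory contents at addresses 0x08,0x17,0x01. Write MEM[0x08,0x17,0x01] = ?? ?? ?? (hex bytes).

MEM[0x08,0x17,0x01] = e6 d2 91

  after D0: wrote 8B at 0x10 = e66df076183affd2
  after D1: wrote 4B at 0x05 = 91c3e66d
  after D2: wrote 2B at 0x07 = b7ad
  after D3: wrote 4B at 0x06 = b7ade66d
  after D4: wrote 2B at 0x05 = b7ad
query mem[0x08]=0xe6, mem[0x17]=0xd2, mem[0x01]=0x91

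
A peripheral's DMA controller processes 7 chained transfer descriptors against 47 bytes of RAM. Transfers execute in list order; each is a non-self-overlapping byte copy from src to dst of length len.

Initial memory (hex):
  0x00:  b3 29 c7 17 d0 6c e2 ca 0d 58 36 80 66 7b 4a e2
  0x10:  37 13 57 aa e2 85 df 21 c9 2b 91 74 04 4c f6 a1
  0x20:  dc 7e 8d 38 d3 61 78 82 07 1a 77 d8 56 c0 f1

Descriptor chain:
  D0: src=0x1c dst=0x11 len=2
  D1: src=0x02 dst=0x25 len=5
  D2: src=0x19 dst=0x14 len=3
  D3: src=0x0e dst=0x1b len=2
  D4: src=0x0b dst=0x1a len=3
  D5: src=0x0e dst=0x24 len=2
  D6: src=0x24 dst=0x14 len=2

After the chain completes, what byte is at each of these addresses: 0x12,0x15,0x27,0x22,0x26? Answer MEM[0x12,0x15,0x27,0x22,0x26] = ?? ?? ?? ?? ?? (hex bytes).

D0: mem[0x11..0x12] <- [04 4c]
D1: mem[0x25..0x29] <- [c7 17 d0 6c e2]
D2: mem[0x14..0x16] <- [2b 91 74]
D3: mem[0x1b..0x1c] <- [4a e2]
D4: mem[0x1a..0x1c] <- [80 66 7b]
D5: mem[0x24..0x25] <- [4a e2]
D6: mem[0x14..0x15] <- [4a e2]
query mem[0x12]=0x4c, mem[0x15]=0xe2, mem[0x27]=0xd0, mem[0x22]=0x8d, mem[0x26]=0x17

MEM[0x12,0x15,0x27,0x22,0x26] = 4c e2 d0 8d 17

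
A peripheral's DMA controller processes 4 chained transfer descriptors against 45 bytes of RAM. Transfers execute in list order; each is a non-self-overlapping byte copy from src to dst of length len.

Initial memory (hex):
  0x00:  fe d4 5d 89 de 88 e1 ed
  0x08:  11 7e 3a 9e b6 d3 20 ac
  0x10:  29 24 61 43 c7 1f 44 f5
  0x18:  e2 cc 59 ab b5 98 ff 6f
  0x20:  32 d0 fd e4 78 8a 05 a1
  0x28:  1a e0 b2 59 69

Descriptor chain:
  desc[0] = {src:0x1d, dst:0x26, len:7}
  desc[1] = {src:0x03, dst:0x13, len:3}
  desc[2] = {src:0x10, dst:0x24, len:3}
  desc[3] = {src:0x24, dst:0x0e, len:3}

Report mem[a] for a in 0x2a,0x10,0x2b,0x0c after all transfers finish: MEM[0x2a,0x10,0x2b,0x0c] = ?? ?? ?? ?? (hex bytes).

[0] 0x1d->0x26 len=7 : 98 ff 6f 32 d0 fd e4
[1] 0x03->0x13 len=3 : 89 de 88
[2] 0x10->0x24 len=3 : 29 24 61
[3] 0x24->0x0e len=3 : 29 24 61
query mem[0x2a]=0xd0, mem[0x10]=0x61, mem[0x2b]=0xfd, mem[0x0c]=0xb6

MEM[0x2a,0x10,0x2b,0x0c] = d0 61 fd b6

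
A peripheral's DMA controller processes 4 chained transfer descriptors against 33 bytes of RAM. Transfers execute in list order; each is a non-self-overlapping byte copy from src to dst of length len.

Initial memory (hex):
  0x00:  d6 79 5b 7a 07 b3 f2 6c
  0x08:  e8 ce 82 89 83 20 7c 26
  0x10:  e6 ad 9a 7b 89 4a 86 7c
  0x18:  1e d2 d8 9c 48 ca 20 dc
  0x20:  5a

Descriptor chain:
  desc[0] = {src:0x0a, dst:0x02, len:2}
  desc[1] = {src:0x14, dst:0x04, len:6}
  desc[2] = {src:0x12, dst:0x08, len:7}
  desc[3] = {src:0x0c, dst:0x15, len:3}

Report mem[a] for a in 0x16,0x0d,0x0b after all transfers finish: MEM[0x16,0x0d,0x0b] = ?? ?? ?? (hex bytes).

D0: mem[0x02..0x03] <- [82 89]
D1: mem[0x04..0x09] <- [89 4a 86 7c 1e d2]
D2: mem[0x08..0x0e] <- [9a 7b 89 4a 86 7c 1e]
D3: mem[0x15..0x17] <- [86 7c 1e]
query mem[0x16]=0x7c, mem[0x0d]=0x7c, mem[0x0b]=0x4a

MEM[0x16,0x0d,0x0b] = 7c 7c 4a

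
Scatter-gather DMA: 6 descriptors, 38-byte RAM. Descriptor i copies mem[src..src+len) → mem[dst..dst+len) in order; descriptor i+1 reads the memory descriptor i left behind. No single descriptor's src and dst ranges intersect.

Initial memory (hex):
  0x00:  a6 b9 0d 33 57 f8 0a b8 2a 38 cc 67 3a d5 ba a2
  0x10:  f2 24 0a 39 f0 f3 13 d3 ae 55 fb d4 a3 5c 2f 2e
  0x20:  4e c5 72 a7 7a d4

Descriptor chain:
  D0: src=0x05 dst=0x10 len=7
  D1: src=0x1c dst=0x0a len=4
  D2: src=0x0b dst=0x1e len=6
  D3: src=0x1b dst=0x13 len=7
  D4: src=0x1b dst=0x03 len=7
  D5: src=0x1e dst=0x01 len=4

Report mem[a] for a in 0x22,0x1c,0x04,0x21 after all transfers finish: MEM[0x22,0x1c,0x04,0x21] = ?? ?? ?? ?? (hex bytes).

#0 dst[0x10+7] := {0xf8,0x0a,0xb8,0x2a,0x38,0xcc,0x67}
#1 dst[0x0a+4] := {0xa3,0x5c,0x2f,0x2e}
#2 dst[0x1e+6] := {0x5c,0x2f,0x2e,0xba,0xa2,0xf8}
#3 dst[0x13+7] := {0xd4,0xa3,0x5c,0x5c,0x2f,0x2e,0xba}
#4 dst[0x03+7] := {0xd4,0xa3,0x5c,0x5c,0x2f,0x2e,0xba}
#5 dst[0x01+4] := {0x5c,0x2f,0x2e,0xba}
query mem[0x22]=0xa2, mem[0x1c]=0xa3, mem[0x04]=0xba, mem[0x21]=0xba

MEM[0x22,0x1c,0x04,0x21] = a2 a3 ba ba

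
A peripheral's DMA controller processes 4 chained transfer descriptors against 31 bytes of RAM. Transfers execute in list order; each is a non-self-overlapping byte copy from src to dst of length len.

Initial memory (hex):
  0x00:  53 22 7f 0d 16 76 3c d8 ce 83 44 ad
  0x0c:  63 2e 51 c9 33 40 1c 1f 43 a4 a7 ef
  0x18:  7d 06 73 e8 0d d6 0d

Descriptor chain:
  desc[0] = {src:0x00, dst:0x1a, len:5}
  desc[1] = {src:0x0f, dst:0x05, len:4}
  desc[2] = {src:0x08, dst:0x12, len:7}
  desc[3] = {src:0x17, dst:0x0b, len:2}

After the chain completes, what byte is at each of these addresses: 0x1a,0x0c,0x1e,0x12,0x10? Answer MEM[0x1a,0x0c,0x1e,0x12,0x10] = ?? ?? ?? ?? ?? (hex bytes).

MEM[0x1a,0x0c,0x1e,0x12,0x10] = 53 51 16 1c 33

[0] 0x00->0x1a len=5 : 53 22 7f 0d 16
[1] 0x0f->0x05 len=4 : c9 33 40 1c
[2] 0x08->0x12 len=7 : 1c 83 44 ad 63 2e 51
[3] 0x17->0x0b len=2 : 2e 51
query mem[0x1a]=0x53, mem[0x0c]=0x51, mem[0x1e]=0x16, mem[0x12]=0x1c, mem[0x10]=0x33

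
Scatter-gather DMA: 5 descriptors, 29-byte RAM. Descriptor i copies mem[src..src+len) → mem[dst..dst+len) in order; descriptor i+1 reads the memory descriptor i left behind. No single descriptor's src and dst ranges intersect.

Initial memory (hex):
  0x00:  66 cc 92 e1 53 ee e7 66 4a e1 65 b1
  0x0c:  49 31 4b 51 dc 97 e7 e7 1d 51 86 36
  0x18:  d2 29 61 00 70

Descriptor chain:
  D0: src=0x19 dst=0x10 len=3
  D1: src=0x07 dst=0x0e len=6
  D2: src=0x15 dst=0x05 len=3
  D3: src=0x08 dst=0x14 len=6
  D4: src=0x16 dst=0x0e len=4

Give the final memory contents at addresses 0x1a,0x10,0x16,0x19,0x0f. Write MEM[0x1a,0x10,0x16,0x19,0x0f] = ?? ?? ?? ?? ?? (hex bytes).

[0] 0x19->0x10 len=3 : 29 61 00
[1] 0x07->0x0e len=6 : 66 4a e1 65 b1 49
[2] 0x15->0x05 len=3 : 51 86 36
[3] 0x08->0x14 len=6 : 4a e1 65 b1 49 31
[4] 0x16->0x0e len=4 : 65 b1 49 31
query mem[0x1a]=0x61, mem[0x10]=0x49, mem[0x16]=0x65, mem[0x19]=0x31, mem[0x0f]=0xb1

MEM[0x1a,0x10,0x16,0x19,0x0f] = 61 49 65 31 b1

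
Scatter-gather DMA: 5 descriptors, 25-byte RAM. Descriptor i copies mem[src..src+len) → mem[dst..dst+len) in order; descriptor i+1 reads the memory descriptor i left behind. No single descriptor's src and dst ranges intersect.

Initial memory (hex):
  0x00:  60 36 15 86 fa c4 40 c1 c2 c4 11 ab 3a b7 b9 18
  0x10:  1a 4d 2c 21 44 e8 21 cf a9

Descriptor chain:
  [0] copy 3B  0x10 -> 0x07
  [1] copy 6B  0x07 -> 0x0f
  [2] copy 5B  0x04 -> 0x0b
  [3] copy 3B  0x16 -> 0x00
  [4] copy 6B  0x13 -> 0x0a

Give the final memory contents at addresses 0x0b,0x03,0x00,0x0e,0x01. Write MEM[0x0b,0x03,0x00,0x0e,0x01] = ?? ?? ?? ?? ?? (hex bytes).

  after D0: wrote 3B at 0x07 = 1a4d2c
  after D1: wrote 6B at 0x0f = 1a4d2c11ab3a
  after D2: wrote 5B at 0x0b = fac4401a4d
  after D3: wrote 3B at 0x00 = 21cfa9
  after D4: wrote 6B at 0x0a = ab3ae821cfa9
query mem[0x0b]=0x3a, mem[0x03]=0x86, mem[0x00]=0x21, mem[0x0e]=0xcf, mem[0x01]=0xcf

MEM[0x0b,0x03,0x00,0x0e,0x01] = 3a 86 21 cf cf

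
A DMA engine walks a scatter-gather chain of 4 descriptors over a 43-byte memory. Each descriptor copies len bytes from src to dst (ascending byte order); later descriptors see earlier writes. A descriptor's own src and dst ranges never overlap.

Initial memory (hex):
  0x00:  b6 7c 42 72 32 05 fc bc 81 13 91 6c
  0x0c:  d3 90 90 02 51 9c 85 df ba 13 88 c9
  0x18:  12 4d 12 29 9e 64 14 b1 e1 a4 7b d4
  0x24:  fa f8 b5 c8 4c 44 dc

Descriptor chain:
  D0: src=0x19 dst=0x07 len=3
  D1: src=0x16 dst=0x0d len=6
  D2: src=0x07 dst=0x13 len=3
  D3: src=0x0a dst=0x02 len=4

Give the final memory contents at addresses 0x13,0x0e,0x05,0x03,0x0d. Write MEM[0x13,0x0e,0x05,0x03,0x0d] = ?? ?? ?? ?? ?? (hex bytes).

D0: mem[0x07..0x09] <- [4d 12 29]
D1: mem[0x0d..0x12] <- [88 c9 12 4d 12 29]
D2: mem[0x13..0x15] <- [4d 12 29]
D3: mem[0x02..0x05] <- [91 6c d3 88]
query mem[0x13]=0x4d, mem[0x0e]=0xc9, mem[0x05]=0x88, mem[0x03]=0x6c, mem[0x0d]=0x88

MEM[0x13,0x0e,0x05,0x03,0x0d] = 4d c9 88 6c 88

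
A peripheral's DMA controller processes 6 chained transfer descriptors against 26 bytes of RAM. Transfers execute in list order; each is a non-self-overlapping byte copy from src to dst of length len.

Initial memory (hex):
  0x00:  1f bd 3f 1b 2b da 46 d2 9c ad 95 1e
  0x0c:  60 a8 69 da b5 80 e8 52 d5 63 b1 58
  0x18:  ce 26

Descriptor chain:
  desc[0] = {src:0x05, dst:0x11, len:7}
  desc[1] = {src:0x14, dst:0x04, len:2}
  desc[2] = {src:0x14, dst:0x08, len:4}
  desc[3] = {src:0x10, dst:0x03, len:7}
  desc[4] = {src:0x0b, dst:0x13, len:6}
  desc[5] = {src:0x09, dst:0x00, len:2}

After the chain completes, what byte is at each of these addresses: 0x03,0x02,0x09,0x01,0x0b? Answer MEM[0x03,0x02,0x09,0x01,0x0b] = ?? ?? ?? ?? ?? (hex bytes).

MEM[0x03,0x02,0x09,0x01,0x0b] = b5 3f 95 95 1e

D0: mem[0x11..0x17] <- [da 46 d2 9c ad 95 1e]
D1: mem[0x04..0x05] <- [9c ad]
D2: mem[0x08..0x0b] <- [9c ad 95 1e]
D3: mem[0x03..0x09] <- [b5 da 46 d2 9c ad 95]
D4: mem[0x13..0x18] <- [1e 60 a8 69 da b5]
D5: mem[0x00..0x01] <- [95 95]
query mem[0x03]=0xb5, mem[0x02]=0x3f, mem[0x09]=0x95, mem[0x01]=0x95, mem[0x0b]=0x1e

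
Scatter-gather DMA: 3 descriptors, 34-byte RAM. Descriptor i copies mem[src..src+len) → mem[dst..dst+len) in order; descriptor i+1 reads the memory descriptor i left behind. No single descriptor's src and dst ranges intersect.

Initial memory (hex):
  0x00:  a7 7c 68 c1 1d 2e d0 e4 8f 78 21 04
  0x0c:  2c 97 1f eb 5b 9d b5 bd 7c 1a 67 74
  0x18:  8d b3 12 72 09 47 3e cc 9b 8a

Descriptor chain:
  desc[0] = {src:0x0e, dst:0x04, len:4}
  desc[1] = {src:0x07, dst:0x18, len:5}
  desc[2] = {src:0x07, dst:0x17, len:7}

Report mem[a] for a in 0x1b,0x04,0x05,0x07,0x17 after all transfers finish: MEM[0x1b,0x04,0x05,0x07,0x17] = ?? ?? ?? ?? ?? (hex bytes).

#0 dst[0x04+4] := {0x1f,0xeb,0x5b,0x9d}
#1 dst[0x18+5] := {0x9d,0x8f,0x78,0x21,0x04}
#2 dst[0x17+7] := {0x9d,0x8f,0x78,0x21,0x04,0x2c,0x97}
query mem[0x1b]=0x04, mem[0x04]=0x1f, mem[0x05]=0xeb, mem[0x07]=0x9d, mem[0x17]=0x9d

MEM[0x1b,0x04,0x05,0x07,0x17] = 04 1f eb 9d 9d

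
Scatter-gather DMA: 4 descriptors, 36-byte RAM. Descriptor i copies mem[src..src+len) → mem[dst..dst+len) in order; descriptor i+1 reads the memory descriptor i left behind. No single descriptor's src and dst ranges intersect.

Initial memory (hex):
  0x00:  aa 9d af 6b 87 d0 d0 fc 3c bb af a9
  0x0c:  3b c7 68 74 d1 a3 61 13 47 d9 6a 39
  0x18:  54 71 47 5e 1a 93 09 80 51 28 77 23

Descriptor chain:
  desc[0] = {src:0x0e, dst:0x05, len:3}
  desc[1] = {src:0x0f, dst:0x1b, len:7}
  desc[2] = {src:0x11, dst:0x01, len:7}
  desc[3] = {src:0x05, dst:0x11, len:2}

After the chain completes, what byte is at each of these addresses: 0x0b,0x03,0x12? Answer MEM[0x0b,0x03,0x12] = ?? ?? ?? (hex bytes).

MEM[0x0b,0x03,0x12] = a9 13 6a

[0] 0x0e->0x05 len=3 : 68 74 d1
[1] 0x0f->0x1b len=7 : 74 d1 a3 61 13 47 d9
[2] 0x11->0x01 len=7 : a3 61 13 47 d9 6a 39
[3] 0x05->0x11 len=2 : d9 6a
query mem[0x0b]=0xa9, mem[0x03]=0x13, mem[0x12]=0x6a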